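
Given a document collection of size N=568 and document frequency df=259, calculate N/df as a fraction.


IDF ratio = N / df
= 568 / 259
= 568/259

568/259


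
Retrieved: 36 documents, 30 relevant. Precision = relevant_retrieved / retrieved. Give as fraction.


Precision = relevant_retrieved / total_retrieved
= 30 / 36
= 30 / (30 + 6)
= 5/6

5/6


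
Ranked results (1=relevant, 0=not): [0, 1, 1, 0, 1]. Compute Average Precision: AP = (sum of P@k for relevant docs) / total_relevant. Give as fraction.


Computing P@k for each relevant position:
Position 1: not relevant
Position 2: relevant, P@2 = 1/2 = 1/2
Position 3: relevant, P@3 = 2/3 = 2/3
Position 4: not relevant
Position 5: relevant, P@5 = 3/5 = 3/5
Sum of P@k = 1/2 + 2/3 + 3/5 = 53/30
AP = 53/30 / 3 = 53/90

53/90


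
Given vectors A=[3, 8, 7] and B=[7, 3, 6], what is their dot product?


Dot product = sum of element-wise products
A[0]*B[0] = 3*7 = 21
A[1]*B[1] = 8*3 = 24
A[2]*B[2] = 7*6 = 42
Sum = 21 + 24 + 42 = 87

87


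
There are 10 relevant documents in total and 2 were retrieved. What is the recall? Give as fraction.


Recall = retrieved_relevant / total_relevant
= 2 / 10
= 2 / (2 + 8)
= 1/5

1/5


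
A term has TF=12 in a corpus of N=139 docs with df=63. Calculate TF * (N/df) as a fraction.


TF * (N/df)
= 12 * (139/63)
= 12 * 139/63
= 556/21

556/21


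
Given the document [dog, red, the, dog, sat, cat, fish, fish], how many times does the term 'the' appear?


Document has 8 words
Scanning for 'the':
Found at positions: [2]
Count = 1

1


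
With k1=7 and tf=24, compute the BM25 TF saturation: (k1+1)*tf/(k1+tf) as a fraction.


BM25 TF component = (k1+1)*tf / (k1+tf)
k1 = 7, tf = 24
Numerator = (7+1)*24 = 192
Denominator = 7 + 24 = 31
= 192/31 = 192/31

192/31


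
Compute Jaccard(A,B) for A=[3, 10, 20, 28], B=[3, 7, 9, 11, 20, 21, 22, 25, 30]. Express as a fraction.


A intersect B = [3, 20]
|A intersect B| = 2
A union B = [3, 7, 9, 10, 11, 20, 21, 22, 25, 28, 30]
|A union B| = 11
Jaccard = 2/11 = 2/11

2/11


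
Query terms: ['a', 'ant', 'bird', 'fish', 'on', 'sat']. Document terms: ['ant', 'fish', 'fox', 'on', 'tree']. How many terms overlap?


Query terms: ['a', 'ant', 'bird', 'fish', 'on', 'sat']
Document terms: ['ant', 'fish', 'fox', 'on', 'tree']
Common terms: ['ant', 'fish', 'on']
Overlap count = 3

3


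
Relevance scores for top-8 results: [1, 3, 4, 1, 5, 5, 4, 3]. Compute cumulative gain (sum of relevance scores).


Cumulative Gain = sum of relevance scores
Position 1: rel=1, running sum=1
Position 2: rel=3, running sum=4
Position 3: rel=4, running sum=8
Position 4: rel=1, running sum=9
Position 5: rel=5, running sum=14
Position 6: rel=5, running sum=19
Position 7: rel=4, running sum=23
Position 8: rel=3, running sum=26
CG = 26

26


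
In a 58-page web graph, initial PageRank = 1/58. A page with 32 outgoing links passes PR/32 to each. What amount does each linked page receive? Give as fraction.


Initial PR = 1/58 = 1/58
Outlinks = 32
Contribution per link = PR / outlinks
= 1/58 / 32
= 1/1856

1/1856


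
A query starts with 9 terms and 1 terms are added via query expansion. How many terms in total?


Original terms: 9
Expansion terms: 1
Total = 9 + 1 = 10

10


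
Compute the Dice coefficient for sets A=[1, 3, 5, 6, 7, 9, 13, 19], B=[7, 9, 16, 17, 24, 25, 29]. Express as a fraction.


A intersect B = [7, 9]
|A intersect B| = 2
|A| = 8, |B| = 7
Dice = 2*2 / (8+7)
= 4 / 15 = 4/15

4/15


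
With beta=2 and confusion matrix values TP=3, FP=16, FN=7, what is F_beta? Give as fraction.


P = TP/(TP+FP) = 3/19 = 3/19
R = TP/(TP+FN) = 3/10 = 3/10
beta^2 = 2^2 = 4
(1 + beta^2) = 5
Numerator = (1+beta^2)*P*R = 9/38
Denominator = beta^2*P + R = 12/19 + 3/10 = 177/190
F_beta = 15/59

15/59


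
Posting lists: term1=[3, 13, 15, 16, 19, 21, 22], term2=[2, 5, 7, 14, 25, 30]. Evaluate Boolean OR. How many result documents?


Boolean OR: find union of posting lists
term1 docs: [3, 13, 15, 16, 19, 21, 22]
term2 docs: [2, 5, 7, 14, 25, 30]
Union: [2, 3, 5, 7, 13, 14, 15, 16, 19, 21, 22, 25, 30]
|union| = 13

13


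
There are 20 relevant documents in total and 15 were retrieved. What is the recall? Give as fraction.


Recall = retrieved_relevant / total_relevant
= 15 / 20
= 15 / (15 + 5)
= 3/4

3/4


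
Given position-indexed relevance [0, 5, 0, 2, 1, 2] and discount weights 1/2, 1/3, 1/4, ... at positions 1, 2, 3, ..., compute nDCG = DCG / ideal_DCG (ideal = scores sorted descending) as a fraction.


Position discount weights w_i = 1/(i+1) for i=1..6:
Weights = [1/2, 1/3, 1/4, 1/5, 1/6, 1/7]
Actual relevance: [0, 5, 0, 2, 1, 2]
DCG = 0/2 + 5/3 + 0/4 + 2/5 + 1/6 + 2/7 = 529/210
Ideal relevance (sorted desc): [5, 2, 2, 1, 0, 0]
Ideal DCG = 5/2 + 2/3 + 2/4 + 1/5 + 0/6 + 0/7 = 58/15
nDCG = DCG / ideal_DCG = 529/210 / 58/15 = 529/812

529/812


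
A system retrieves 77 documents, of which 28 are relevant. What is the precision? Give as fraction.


Precision = relevant_retrieved / total_retrieved
= 28 / 77
= 28 / (28 + 49)
= 4/11

4/11


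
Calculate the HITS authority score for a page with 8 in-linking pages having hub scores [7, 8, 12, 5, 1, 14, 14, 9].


Authority = sum of hub scores of in-linkers
In-link 1: hub score = 7
In-link 2: hub score = 8
In-link 3: hub score = 12
In-link 4: hub score = 5
In-link 5: hub score = 1
In-link 6: hub score = 14
In-link 7: hub score = 14
In-link 8: hub score = 9
Authority = 7 + 8 + 12 + 5 + 1 + 14 + 14 + 9 = 70

70


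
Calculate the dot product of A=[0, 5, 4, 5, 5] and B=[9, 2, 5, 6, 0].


Dot product = sum of element-wise products
A[0]*B[0] = 0*9 = 0
A[1]*B[1] = 5*2 = 10
A[2]*B[2] = 4*5 = 20
A[3]*B[3] = 5*6 = 30
A[4]*B[4] = 5*0 = 0
Sum = 0 + 10 + 20 + 30 + 0 = 60

60


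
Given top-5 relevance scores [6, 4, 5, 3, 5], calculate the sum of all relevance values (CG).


Cumulative Gain = sum of relevance scores
Position 1: rel=6, running sum=6
Position 2: rel=4, running sum=10
Position 3: rel=5, running sum=15
Position 4: rel=3, running sum=18
Position 5: rel=5, running sum=23
CG = 23

23


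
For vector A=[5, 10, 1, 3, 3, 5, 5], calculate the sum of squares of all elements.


|A|^2 = sum of squared components
A[0]^2 = 5^2 = 25
A[1]^2 = 10^2 = 100
A[2]^2 = 1^2 = 1
A[3]^2 = 3^2 = 9
A[4]^2 = 3^2 = 9
A[5]^2 = 5^2 = 25
A[6]^2 = 5^2 = 25
Sum = 25 + 100 + 1 + 9 + 9 + 25 + 25 = 194

194


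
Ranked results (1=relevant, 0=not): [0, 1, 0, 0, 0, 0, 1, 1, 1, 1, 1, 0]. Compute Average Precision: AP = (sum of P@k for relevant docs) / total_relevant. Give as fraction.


Computing P@k for each relevant position:
Position 1: not relevant
Position 2: relevant, P@2 = 1/2 = 1/2
Position 3: not relevant
Position 4: not relevant
Position 5: not relevant
Position 6: not relevant
Position 7: relevant, P@7 = 2/7 = 2/7
Position 8: relevant, P@8 = 3/8 = 3/8
Position 9: relevant, P@9 = 4/9 = 4/9
Position 10: relevant, P@10 = 5/10 = 1/2
Position 11: relevant, P@11 = 6/11 = 6/11
Position 12: not relevant
Sum of P@k = 1/2 + 2/7 + 3/8 + 4/9 + 1/2 + 6/11 = 14695/5544
AP = 14695/5544 / 6 = 14695/33264

14695/33264


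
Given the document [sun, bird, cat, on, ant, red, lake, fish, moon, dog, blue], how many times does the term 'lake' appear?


Document has 11 words
Scanning for 'lake':
Found at positions: [6]
Count = 1

1


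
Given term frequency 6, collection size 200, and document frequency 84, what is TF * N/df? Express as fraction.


TF * (N/df)
= 6 * (200/84)
= 6 * 50/21
= 100/7

100/7


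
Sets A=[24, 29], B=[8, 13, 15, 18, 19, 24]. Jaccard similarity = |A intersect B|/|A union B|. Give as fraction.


A intersect B = [24]
|A intersect B| = 1
A union B = [8, 13, 15, 18, 19, 24, 29]
|A union B| = 7
Jaccard = 1/7 = 1/7

1/7


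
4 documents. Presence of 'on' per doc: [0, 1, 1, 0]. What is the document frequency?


Checking each document for 'on':
Doc 1: absent
Doc 2: present
Doc 3: present
Doc 4: absent
df = sum of presences = 0 + 1 + 1 + 0 = 2

2


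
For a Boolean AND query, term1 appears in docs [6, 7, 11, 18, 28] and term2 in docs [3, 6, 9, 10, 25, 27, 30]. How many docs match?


Boolean AND: find intersection of posting lists
term1 docs: [6, 7, 11, 18, 28]
term2 docs: [3, 6, 9, 10, 25, 27, 30]
Intersection: [6]
|intersection| = 1

1


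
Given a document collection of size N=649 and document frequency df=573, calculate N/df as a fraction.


IDF ratio = N / df
= 649 / 573
= 649/573

649/573


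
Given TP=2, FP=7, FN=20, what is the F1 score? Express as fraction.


F1 = 2 * P * R / (P + R)
P = TP/(TP+FP) = 2/9 = 2/9
R = TP/(TP+FN) = 2/22 = 1/11
2 * P * R = 2 * 2/9 * 1/11 = 4/99
P + R = 2/9 + 1/11 = 31/99
F1 = 4/99 / 31/99 = 4/31

4/31


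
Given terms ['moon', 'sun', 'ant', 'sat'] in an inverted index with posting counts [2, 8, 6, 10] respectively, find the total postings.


Summing posting list sizes:
'moon': 2 postings
'sun': 8 postings
'ant': 6 postings
'sat': 10 postings
Total = 2 + 8 + 6 + 10 = 26

26


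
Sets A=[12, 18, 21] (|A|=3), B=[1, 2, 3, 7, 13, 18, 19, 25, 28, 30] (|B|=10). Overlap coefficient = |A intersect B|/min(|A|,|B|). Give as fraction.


A intersect B = [18]
|A intersect B| = 1
min(|A|, |B|) = min(3, 10) = 3
Overlap = 1 / 3 = 1/3

1/3


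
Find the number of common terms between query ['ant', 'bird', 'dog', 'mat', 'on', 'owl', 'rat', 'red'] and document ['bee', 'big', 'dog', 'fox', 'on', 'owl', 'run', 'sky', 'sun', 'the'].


Query terms: ['ant', 'bird', 'dog', 'mat', 'on', 'owl', 'rat', 'red']
Document terms: ['bee', 'big', 'dog', 'fox', 'on', 'owl', 'run', 'sky', 'sun', 'the']
Common terms: ['dog', 'on', 'owl']
Overlap count = 3

3


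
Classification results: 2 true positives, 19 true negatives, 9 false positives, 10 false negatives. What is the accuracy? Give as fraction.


Accuracy = (TP + TN) / (TP + TN + FP + FN)
TP + TN = 2 + 19 = 21
Total = 2 + 19 + 9 + 10 = 40
Accuracy = 21 / 40 = 21/40

21/40


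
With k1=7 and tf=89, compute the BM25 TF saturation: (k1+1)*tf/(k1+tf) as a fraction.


BM25 TF component = (k1+1)*tf / (k1+tf)
k1 = 7, tf = 89
Numerator = (7+1)*89 = 712
Denominator = 7 + 89 = 96
= 712/96 = 89/12

89/12


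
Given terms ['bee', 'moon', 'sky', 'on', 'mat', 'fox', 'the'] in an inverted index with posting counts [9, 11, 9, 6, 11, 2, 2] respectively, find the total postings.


Summing posting list sizes:
'bee': 9 postings
'moon': 11 postings
'sky': 9 postings
'on': 6 postings
'mat': 11 postings
'fox': 2 postings
'the': 2 postings
Total = 9 + 11 + 9 + 6 + 11 + 2 + 2 = 50

50


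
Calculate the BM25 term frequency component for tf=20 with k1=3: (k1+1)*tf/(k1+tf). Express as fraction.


BM25 TF component = (k1+1)*tf / (k1+tf)
k1 = 3, tf = 20
Numerator = (3+1)*20 = 80
Denominator = 3 + 20 = 23
= 80/23 = 80/23

80/23


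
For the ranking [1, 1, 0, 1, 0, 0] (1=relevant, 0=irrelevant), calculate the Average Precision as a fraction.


Computing P@k for each relevant position:
Position 1: relevant, P@1 = 1/1 = 1
Position 2: relevant, P@2 = 2/2 = 1
Position 3: not relevant
Position 4: relevant, P@4 = 3/4 = 3/4
Position 5: not relevant
Position 6: not relevant
Sum of P@k = 1 + 1 + 3/4 = 11/4
AP = 11/4 / 3 = 11/12

11/12


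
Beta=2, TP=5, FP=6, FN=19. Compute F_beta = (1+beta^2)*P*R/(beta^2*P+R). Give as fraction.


P = TP/(TP+FP) = 5/11 = 5/11
R = TP/(TP+FN) = 5/24 = 5/24
beta^2 = 2^2 = 4
(1 + beta^2) = 5
Numerator = (1+beta^2)*P*R = 125/264
Denominator = beta^2*P + R = 20/11 + 5/24 = 535/264
F_beta = 25/107

25/107


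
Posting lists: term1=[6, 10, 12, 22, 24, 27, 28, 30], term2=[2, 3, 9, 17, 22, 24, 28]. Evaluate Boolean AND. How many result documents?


Boolean AND: find intersection of posting lists
term1 docs: [6, 10, 12, 22, 24, 27, 28, 30]
term2 docs: [2, 3, 9, 17, 22, 24, 28]
Intersection: [22, 24, 28]
|intersection| = 3

3


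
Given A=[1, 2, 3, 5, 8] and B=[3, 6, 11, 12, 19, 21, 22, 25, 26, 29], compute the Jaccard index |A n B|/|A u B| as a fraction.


A intersect B = [3]
|A intersect B| = 1
A union B = [1, 2, 3, 5, 6, 8, 11, 12, 19, 21, 22, 25, 26, 29]
|A union B| = 14
Jaccard = 1/14 = 1/14

1/14


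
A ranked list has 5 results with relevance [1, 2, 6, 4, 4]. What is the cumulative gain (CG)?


Cumulative Gain = sum of relevance scores
Position 1: rel=1, running sum=1
Position 2: rel=2, running sum=3
Position 3: rel=6, running sum=9
Position 4: rel=4, running sum=13
Position 5: rel=4, running sum=17
CG = 17

17


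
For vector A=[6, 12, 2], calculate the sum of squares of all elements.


|A|^2 = sum of squared components
A[0]^2 = 6^2 = 36
A[1]^2 = 12^2 = 144
A[2]^2 = 2^2 = 4
Sum = 36 + 144 + 4 = 184

184


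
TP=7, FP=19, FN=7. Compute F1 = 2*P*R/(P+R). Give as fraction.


F1 = 2 * P * R / (P + R)
P = TP/(TP+FP) = 7/26 = 7/26
R = TP/(TP+FN) = 7/14 = 1/2
2 * P * R = 2 * 7/26 * 1/2 = 7/26
P + R = 7/26 + 1/2 = 10/13
F1 = 7/26 / 10/13 = 7/20

7/20


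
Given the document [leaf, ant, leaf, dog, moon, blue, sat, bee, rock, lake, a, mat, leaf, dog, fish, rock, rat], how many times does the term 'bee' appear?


Document has 17 words
Scanning for 'bee':
Found at positions: [7]
Count = 1

1


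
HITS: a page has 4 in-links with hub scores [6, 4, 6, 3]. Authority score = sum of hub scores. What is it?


Authority = sum of hub scores of in-linkers
In-link 1: hub score = 6
In-link 2: hub score = 4
In-link 3: hub score = 6
In-link 4: hub score = 3
Authority = 6 + 4 + 6 + 3 = 19

19


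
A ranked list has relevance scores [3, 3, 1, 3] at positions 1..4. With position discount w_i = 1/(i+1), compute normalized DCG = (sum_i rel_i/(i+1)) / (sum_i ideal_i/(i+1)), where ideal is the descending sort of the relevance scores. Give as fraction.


Position discount weights w_i = 1/(i+1) for i=1..4:
Weights = [1/2, 1/3, 1/4, 1/5]
Actual relevance: [3, 3, 1, 3]
DCG = 3/2 + 3/3 + 1/4 + 3/5 = 67/20
Ideal relevance (sorted desc): [3, 3, 3, 1]
Ideal DCG = 3/2 + 3/3 + 3/4 + 1/5 = 69/20
nDCG = DCG / ideal_DCG = 67/20 / 69/20 = 67/69

67/69


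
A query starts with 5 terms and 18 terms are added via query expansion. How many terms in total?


Original terms: 5
Expansion terms: 18
Total = 5 + 18 = 23

23


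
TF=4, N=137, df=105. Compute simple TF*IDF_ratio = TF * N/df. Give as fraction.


TF * (N/df)
= 4 * (137/105)
= 4 * 137/105
= 548/105

548/105


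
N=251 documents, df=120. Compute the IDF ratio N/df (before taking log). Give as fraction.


IDF ratio = N / df
= 251 / 120
= 251/120

251/120


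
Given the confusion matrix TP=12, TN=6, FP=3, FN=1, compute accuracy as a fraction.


Accuracy = (TP + TN) / (TP + TN + FP + FN)
TP + TN = 12 + 6 = 18
Total = 12 + 6 + 3 + 1 = 22
Accuracy = 18 / 22 = 9/11

9/11


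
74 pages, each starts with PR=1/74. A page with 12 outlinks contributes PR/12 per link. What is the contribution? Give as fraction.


Initial PR = 1/74 = 1/74
Outlinks = 12
Contribution per link = PR / outlinks
= 1/74 / 12
= 1/888

1/888


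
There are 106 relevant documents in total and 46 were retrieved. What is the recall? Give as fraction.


Recall = retrieved_relevant / total_relevant
= 46 / 106
= 46 / (46 + 60)
= 23/53

23/53


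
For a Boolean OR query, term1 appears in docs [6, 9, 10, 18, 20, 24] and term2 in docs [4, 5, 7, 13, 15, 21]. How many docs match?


Boolean OR: find union of posting lists
term1 docs: [6, 9, 10, 18, 20, 24]
term2 docs: [4, 5, 7, 13, 15, 21]
Union: [4, 5, 6, 7, 9, 10, 13, 15, 18, 20, 21, 24]
|union| = 12

12


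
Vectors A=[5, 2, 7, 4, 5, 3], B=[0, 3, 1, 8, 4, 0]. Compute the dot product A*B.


Dot product = sum of element-wise products
A[0]*B[0] = 5*0 = 0
A[1]*B[1] = 2*3 = 6
A[2]*B[2] = 7*1 = 7
A[3]*B[3] = 4*8 = 32
A[4]*B[4] = 5*4 = 20
A[5]*B[5] = 3*0 = 0
Sum = 0 + 6 + 7 + 32 + 20 + 0 = 65

65


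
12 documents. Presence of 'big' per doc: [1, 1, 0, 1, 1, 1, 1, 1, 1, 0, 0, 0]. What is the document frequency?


Checking each document for 'big':
Doc 1: present
Doc 2: present
Doc 3: absent
Doc 4: present
Doc 5: present
Doc 6: present
Doc 7: present
Doc 8: present
Doc 9: present
Doc 10: absent
Doc 11: absent
Doc 12: absent
df = sum of presences = 1 + 1 + 0 + 1 + 1 + 1 + 1 + 1 + 1 + 0 + 0 + 0 = 8

8


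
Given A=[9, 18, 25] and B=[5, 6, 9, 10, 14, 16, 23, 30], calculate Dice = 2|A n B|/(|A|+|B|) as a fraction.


A intersect B = [9]
|A intersect B| = 1
|A| = 3, |B| = 8
Dice = 2*1 / (3+8)
= 2 / 11 = 2/11

2/11


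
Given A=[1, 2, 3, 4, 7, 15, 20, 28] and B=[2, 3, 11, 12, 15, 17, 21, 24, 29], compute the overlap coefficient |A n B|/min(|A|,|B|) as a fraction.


A intersect B = [2, 3, 15]
|A intersect B| = 3
min(|A|, |B|) = min(8, 9) = 8
Overlap = 3 / 8 = 3/8

3/8


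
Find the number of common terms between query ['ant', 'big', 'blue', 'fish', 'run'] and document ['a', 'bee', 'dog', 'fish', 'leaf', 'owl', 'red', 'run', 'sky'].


Query terms: ['ant', 'big', 'blue', 'fish', 'run']
Document terms: ['a', 'bee', 'dog', 'fish', 'leaf', 'owl', 'red', 'run', 'sky']
Common terms: ['fish', 'run']
Overlap count = 2

2


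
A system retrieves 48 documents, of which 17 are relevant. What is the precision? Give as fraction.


Precision = relevant_retrieved / total_retrieved
= 17 / 48
= 17 / (17 + 31)
= 17/48

17/48


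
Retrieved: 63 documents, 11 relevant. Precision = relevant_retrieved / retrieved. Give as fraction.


Precision = relevant_retrieved / total_retrieved
= 11 / 63
= 11 / (11 + 52)
= 11/63

11/63


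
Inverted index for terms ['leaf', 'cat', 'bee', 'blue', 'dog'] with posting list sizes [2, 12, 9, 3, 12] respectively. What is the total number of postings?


Summing posting list sizes:
'leaf': 2 postings
'cat': 12 postings
'bee': 9 postings
'blue': 3 postings
'dog': 12 postings
Total = 2 + 12 + 9 + 3 + 12 = 38

38


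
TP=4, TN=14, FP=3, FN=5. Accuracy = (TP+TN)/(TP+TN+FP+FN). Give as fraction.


Accuracy = (TP + TN) / (TP + TN + FP + FN)
TP + TN = 4 + 14 = 18
Total = 4 + 14 + 3 + 5 = 26
Accuracy = 18 / 26 = 9/13

9/13


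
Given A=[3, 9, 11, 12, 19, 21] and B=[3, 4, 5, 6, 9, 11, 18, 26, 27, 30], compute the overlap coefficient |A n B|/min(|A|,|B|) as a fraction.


A intersect B = [3, 9, 11]
|A intersect B| = 3
min(|A|, |B|) = min(6, 10) = 6
Overlap = 3 / 6 = 1/2

1/2


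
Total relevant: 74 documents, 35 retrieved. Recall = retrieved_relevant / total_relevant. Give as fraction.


Recall = retrieved_relevant / total_relevant
= 35 / 74
= 35 / (35 + 39)
= 35/74

35/74


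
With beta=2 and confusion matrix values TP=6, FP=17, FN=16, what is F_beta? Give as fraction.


P = TP/(TP+FP) = 6/23 = 6/23
R = TP/(TP+FN) = 6/22 = 3/11
beta^2 = 2^2 = 4
(1 + beta^2) = 5
Numerator = (1+beta^2)*P*R = 90/253
Denominator = beta^2*P + R = 24/23 + 3/11 = 333/253
F_beta = 10/37

10/37


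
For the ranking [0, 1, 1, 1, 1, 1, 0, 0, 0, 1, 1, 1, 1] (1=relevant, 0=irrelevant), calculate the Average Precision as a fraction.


Computing P@k for each relevant position:
Position 1: not relevant
Position 2: relevant, P@2 = 1/2 = 1/2
Position 3: relevant, P@3 = 2/3 = 2/3
Position 4: relevant, P@4 = 3/4 = 3/4
Position 5: relevant, P@5 = 4/5 = 4/5
Position 6: relevant, P@6 = 5/6 = 5/6
Position 7: not relevant
Position 8: not relevant
Position 9: not relevant
Position 10: relevant, P@10 = 6/10 = 3/5
Position 11: relevant, P@11 = 7/11 = 7/11
Position 12: relevant, P@12 = 8/12 = 2/3
Position 13: relevant, P@13 = 9/13 = 9/13
Sum of P@k = 1/2 + 2/3 + 3/4 + 4/5 + 5/6 + 3/5 + 7/11 + 2/3 + 9/13 = 52727/8580
AP = 52727/8580 / 9 = 52727/77220

52727/77220


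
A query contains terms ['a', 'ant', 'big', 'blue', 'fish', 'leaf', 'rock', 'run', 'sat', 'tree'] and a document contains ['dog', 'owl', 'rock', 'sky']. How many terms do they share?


Query terms: ['a', 'ant', 'big', 'blue', 'fish', 'leaf', 'rock', 'run', 'sat', 'tree']
Document terms: ['dog', 'owl', 'rock', 'sky']
Common terms: ['rock']
Overlap count = 1

1


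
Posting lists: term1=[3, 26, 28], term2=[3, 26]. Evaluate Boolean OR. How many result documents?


Boolean OR: find union of posting lists
term1 docs: [3, 26, 28]
term2 docs: [3, 26]
Union: [3, 26, 28]
|union| = 3

3


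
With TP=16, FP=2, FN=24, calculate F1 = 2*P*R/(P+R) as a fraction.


F1 = 2 * P * R / (P + R)
P = TP/(TP+FP) = 16/18 = 8/9
R = TP/(TP+FN) = 16/40 = 2/5
2 * P * R = 2 * 8/9 * 2/5 = 32/45
P + R = 8/9 + 2/5 = 58/45
F1 = 32/45 / 58/45 = 16/29

16/29


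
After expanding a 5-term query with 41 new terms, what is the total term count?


Original terms: 5
Expansion terms: 41
Total = 5 + 41 = 46

46


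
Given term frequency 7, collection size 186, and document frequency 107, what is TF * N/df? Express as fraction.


TF * (N/df)
= 7 * (186/107)
= 7 * 186/107
= 1302/107

1302/107


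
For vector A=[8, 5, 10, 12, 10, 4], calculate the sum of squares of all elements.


|A|^2 = sum of squared components
A[0]^2 = 8^2 = 64
A[1]^2 = 5^2 = 25
A[2]^2 = 10^2 = 100
A[3]^2 = 12^2 = 144
A[4]^2 = 10^2 = 100
A[5]^2 = 4^2 = 16
Sum = 64 + 25 + 100 + 144 + 100 + 16 = 449

449


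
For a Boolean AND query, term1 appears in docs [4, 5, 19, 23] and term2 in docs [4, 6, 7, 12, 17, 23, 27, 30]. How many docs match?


Boolean AND: find intersection of posting lists
term1 docs: [4, 5, 19, 23]
term2 docs: [4, 6, 7, 12, 17, 23, 27, 30]
Intersection: [4, 23]
|intersection| = 2

2


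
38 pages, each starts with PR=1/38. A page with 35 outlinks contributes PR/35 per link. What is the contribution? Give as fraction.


Initial PR = 1/38 = 1/38
Outlinks = 35
Contribution per link = PR / outlinks
= 1/38 / 35
= 1/1330

1/1330


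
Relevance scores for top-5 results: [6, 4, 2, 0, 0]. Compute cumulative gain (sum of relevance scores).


Cumulative Gain = sum of relevance scores
Position 1: rel=6, running sum=6
Position 2: rel=4, running sum=10
Position 3: rel=2, running sum=12
Position 4: rel=0, running sum=12
Position 5: rel=0, running sum=12
CG = 12

12


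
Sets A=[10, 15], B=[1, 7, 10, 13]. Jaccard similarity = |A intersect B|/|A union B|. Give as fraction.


A intersect B = [10]
|A intersect B| = 1
A union B = [1, 7, 10, 13, 15]
|A union B| = 5
Jaccard = 1/5 = 1/5

1/5


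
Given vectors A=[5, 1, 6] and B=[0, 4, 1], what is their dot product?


Dot product = sum of element-wise products
A[0]*B[0] = 5*0 = 0
A[1]*B[1] = 1*4 = 4
A[2]*B[2] = 6*1 = 6
Sum = 0 + 4 + 6 = 10

10


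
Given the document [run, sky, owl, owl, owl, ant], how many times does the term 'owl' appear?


Document has 6 words
Scanning for 'owl':
Found at positions: [2, 3, 4]
Count = 3

3


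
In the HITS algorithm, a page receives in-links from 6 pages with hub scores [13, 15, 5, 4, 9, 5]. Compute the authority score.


Authority = sum of hub scores of in-linkers
In-link 1: hub score = 13
In-link 2: hub score = 15
In-link 3: hub score = 5
In-link 4: hub score = 4
In-link 5: hub score = 9
In-link 6: hub score = 5
Authority = 13 + 15 + 5 + 4 + 9 + 5 = 51

51


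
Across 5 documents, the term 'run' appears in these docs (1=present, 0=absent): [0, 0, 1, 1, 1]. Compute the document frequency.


Checking each document for 'run':
Doc 1: absent
Doc 2: absent
Doc 3: present
Doc 4: present
Doc 5: present
df = sum of presences = 0 + 0 + 1 + 1 + 1 = 3

3


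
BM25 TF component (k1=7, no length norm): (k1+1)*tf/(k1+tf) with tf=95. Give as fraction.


BM25 TF component = (k1+1)*tf / (k1+tf)
k1 = 7, tf = 95
Numerator = (7+1)*95 = 760
Denominator = 7 + 95 = 102
= 760/102 = 380/51

380/51


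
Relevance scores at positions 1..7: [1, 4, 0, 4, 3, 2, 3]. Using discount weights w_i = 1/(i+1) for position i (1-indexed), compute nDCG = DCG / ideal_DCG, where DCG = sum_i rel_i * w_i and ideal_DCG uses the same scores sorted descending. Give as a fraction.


Position discount weights w_i = 1/(i+1) for i=1..7:
Weights = [1/2, 1/3, 1/4, 1/5, 1/6, 1/7, 1/8]
Actual relevance: [1, 4, 0, 4, 3, 2, 3]
DCG = 1/2 + 4/3 + 0/4 + 4/5 + 3/6 + 2/7 + 3/8 = 3187/840
Ideal relevance (sorted desc): [4, 4, 3, 3, 2, 1, 0]
Ideal DCG = 4/2 + 4/3 + 3/4 + 3/5 + 2/6 + 1/7 + 0/8 = 2167/420
nDCG = DCG / ideal_DCG = 3187/840 / 2167/420 = 3187/4334

3187/4334


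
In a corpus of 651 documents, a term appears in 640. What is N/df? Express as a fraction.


IDF ratio = N / df
= 651 / 640
= 651/640

651/640


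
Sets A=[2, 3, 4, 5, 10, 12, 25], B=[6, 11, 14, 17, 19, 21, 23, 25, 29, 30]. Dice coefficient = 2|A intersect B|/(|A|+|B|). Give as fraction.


A intersect B = [25]
|A intersect B| = 1
|A| = 7, |B| = 10
Dice = 2*1 / (7+10)
= 2 / 17 = 2/17

2/17


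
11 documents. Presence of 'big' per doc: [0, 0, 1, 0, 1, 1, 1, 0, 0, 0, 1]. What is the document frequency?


Checking each document for 'big':
Doc 1: absent
Doc 2: absent
Doc 3: present
Doc 4: absent
Doc 5: present
Doc 6: present
Doc 7: present
Doc 8: absent
Doc 9: absent
Doc 10: absent
Doc 11: present
df = sum of presences = 0 + 0 + 1 + 0 + 1 + 1 + 1 + 0 + 0 + 0 + 1 = 5

5


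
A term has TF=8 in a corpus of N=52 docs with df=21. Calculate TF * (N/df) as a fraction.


TF * (N/df)
= 8 * (52/21)
= 8 * 52/21
= 416/21

416/21


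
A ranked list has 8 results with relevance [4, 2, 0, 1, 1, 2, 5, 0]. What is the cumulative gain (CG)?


Cumulative Gain = sum of relevance scores
Position 1: rel=4, running sum=4
Position 2: rel=2, running sum=6
Position 3: rel=0, running sum=6
Position 4: rel=1, running sum=7
Position 5: rel=1, running sum=8
Position 6: rel=2, running sum=10
Position 7: rel=5, running sum=15
Position 8: rel=0, running sum=15
CG = 15

15


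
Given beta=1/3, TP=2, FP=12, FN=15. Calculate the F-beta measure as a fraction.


P = TP/(TP+FP) = 2/14 = 1/7
R = TP/(TP+FN) = 2/17 = 2/17
beta^2 = 1/3^2 = 1/9
(1 + beta^2) = 10/9
Numerator = (1+beta^2)*P*R = 20/1071
Denominator = beta^2*P + R = 1/63 + 2/17 = 143/1071
F_beta = 20/143

20/143


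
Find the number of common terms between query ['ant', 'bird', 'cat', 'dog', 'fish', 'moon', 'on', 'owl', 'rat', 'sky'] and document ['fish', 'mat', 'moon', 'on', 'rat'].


Query terms: ['ant', 'bird', 'cat', 'dog', 'fish', 'moon', 'on', 'owl', 'rat', 'sky']
Document terms: ['fish', 'mat', 'moon', 'on', 'rat']
Common terms: ['fish', 'moon', 'on', 'rat']
Overlap count = 4

4


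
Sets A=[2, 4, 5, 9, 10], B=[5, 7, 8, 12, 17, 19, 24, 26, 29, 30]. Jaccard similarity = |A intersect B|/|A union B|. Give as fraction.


A intersect B = [5]
|A intersect B| = 1
A union B = [2, 4, 5, 7, 8, 9, 10, 12, 17, 19, 24, 26, 29, 30]
|A union B| = 14
Jaccard = 1/14 = 1/14

1/14


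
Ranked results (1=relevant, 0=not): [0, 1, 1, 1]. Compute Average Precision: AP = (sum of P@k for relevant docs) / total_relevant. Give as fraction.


Computing P@k for each relevant position:
Position 1: not relevant
Position 2: relevant, P@2 = 1/2 = 1/2
Position 3: relevant, P@3 = 2/3 = 2/3
Position 4: relevant, P@4 = 3/4 = 3/4
Sum of P@k = 1/2 + 2/3 + 3/4 = 23/12
AP = 23/12 / 3 = 23/36

23/36


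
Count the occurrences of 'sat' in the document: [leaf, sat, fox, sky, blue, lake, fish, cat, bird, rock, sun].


Document has 11 words
Scanning for 'sat':
Found at positions: [1]
Count = 1

1


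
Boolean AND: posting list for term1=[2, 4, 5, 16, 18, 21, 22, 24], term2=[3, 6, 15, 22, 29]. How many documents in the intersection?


Boolean AND: find intersection of posting lists
term1 docs: [2, 4, 5, 16, 18, 21, 22, 24]
term2 docs: [3, 6, 15, 22, 29]
Intersection: [22]
|intersection| = 1

1


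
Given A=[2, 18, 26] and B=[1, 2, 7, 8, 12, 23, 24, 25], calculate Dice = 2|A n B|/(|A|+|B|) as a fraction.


A intersect B = [2]
|A intersect B| = 1
|A| = 3, |B| = 8
Dice = 2*1 / (3+8)
= 2 / 11 = 2/11

2/11


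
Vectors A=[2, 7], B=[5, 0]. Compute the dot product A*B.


Dot product = sum of element-wise products
A[0]*B[0] = 2*5 = 10
A[1]*B[1] = 7*0 = 0
Sum = 10 + 0 = 10

10


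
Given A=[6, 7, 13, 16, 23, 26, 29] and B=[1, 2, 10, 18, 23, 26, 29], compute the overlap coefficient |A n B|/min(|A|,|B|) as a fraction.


A intersect B = [23, 26, 29]
|A intersect B| = 3
min(|A|, |B|) = min(7, 7) = 7
Overlap = 3 / 7 = 3/7

3/7


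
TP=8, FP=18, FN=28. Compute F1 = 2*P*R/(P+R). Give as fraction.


F1 = 2 * P * R / (P + R)
P = TP/(TP+FP) = 8/26 = 4/13
R = TP/(TP+FN) = 8/36 = 2/9
2 * P * R = 2 * 4/13 * 2/9 = 16/117
P + R = 4/13 + 2/9 = 62/117
F1 = 16/117 / 62/117 = 8/31

8/31


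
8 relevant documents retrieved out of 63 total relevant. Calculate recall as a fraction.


Recall = retrieved_relevant / total_relevant
= 8 / 63
= 8 / (8 + 55)
= 8/63

8/63


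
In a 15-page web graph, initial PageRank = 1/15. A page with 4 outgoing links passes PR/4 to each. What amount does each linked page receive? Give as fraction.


Initial PR = 1/15 = 1/15
Outlinks = 4
Contribution per link = PR / outlinks
= 1/15 / 4
= 1/60

1/60


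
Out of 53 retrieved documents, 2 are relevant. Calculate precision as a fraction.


Precision = relevant_retrieved / total_retrieved
= 2 / 53
= 2 / (2 + 51)
= 2/53

2/53


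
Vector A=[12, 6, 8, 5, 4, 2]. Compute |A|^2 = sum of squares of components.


|A|^2 = sum of squared components
A[0]^2 = 12^2 = 144
A[1]^2 = 6^2 = 36
A[2]^2 = 8^2 = 64
A[3]^2 = 5^2 = 25
A[4]^2 = 4^2 = 16
A[5]^2 = 2^2 = 4
Sum = 144 + 36 + 64 + 25 + 16 + 4 = 289

289


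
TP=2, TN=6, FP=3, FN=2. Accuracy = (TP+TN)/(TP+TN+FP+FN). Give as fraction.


Accuracy = (TP + TN) / (TP + TN + FP + FN)
TP + TN = 2 + 6 = 8
Total = 2 + 6 + 3 + 2 = 13
Accuracy = 8 / 13 = 8/13

8/13


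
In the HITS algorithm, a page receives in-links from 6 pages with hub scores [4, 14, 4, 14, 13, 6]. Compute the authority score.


Authority = sum of hub scores of in-linkers
In-link 1: hub score = 4
In-link 2: hub score = 14
In-link 3: hub score = 4
In-link 4: hub score = 14
In-link 5: hub score = 13
In-link 6: hub score = 6
Authority = 4 + 14 + 4 + 14 + 13 + 6 = 55

55


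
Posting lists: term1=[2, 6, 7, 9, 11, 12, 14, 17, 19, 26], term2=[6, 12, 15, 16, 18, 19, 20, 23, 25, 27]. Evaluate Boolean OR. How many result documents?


Boolean OR: find union of posting lists
term1 docs: [2, 6, 7, 9, 11, 12, 14, 17, 19, 26]
term2 docs: [6, 12, 15, 16, 18, 19, 20, 23, 25, 27]
Union: [2, 6, 7, 9, 11, 12, 14, 15, 16, 17, 18, 19, 20, 23, 25, 26, 27]
|union| = 17

17


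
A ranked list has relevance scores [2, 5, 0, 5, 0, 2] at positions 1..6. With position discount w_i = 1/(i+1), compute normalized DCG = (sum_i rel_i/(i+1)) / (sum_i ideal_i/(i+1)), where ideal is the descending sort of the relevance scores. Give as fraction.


Position discount weights w_i = 1/(i+1) for i=1..6:
Weights = [1/2, 1/3, 1/4, 1/5, 1/6, 1/7]
Actual relevance: [2, 5, 0, 5, 0, 2]
DCG = 2/2 + 5/3 + 0/4 + 5/5 + 0/6 + 2/7 = 83/21
Ideal relevance (sorted desc): [5, 5, 2, 2, 0, 0]
Ideal DCG = 5/2 + 5/3 + 2/4 + 2/5 + 0/6 + 0/7 = 76/15
nDCG = DCG / ideal_DCG = 83/21 / 76/15 = 415/532

415/532


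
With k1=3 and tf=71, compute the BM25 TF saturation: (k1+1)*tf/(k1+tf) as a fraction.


BM25 TF component = (k1+1)*tf / (k1+tf)
k1 = 3, tf = 71
Numerator = (3+1)*71 = 284
Denominator = 3 + 71 = 74
= 284/74 = 142/37

142/37


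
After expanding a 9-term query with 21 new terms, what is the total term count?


Original terms: 9
Expansion terms: 21
Total = 9 + 21 = 30

30


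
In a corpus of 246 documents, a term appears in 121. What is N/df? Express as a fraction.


IDF ratio = N / df
= 246 / 121
= 246/121

246/121


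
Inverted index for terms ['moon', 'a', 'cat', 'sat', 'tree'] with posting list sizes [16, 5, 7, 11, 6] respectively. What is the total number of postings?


Summing posting list sizes:
'moon': 16 postings
'a': 5 postings
'cat': 7 postings
'sat': 11 postings
'tree': 6 postings
Total = 16 + 5 + 7 + 11 + 6 = 45

45


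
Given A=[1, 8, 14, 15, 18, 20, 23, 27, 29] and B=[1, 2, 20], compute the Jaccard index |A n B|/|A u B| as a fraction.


A intersect B = [1, 20]
|A intersect B| = 2
A union B = [1, 2, 8, 14, 15, 18, 20, 23, 27, 29]
|A union B| = 10
Jaccard = 2/10 = 1/5

1/5


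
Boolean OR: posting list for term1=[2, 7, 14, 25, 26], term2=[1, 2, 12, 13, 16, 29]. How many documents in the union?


Boolean OR: find union of posting lists
term1 docs: [2, 7, 14, 25, 26]
term2 docs: [1, 2, 12, 13, 16, 29]
Union: [1, 2, 7, 12, 13, 14, 16, 25, 26, 29]
|union| = 10

10


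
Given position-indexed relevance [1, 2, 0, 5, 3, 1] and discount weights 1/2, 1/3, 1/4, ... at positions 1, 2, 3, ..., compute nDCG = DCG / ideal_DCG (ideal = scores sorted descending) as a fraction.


Position discount weights w_i = 1/(i+1) for i=1..6:
Weights = [1/2, 1/3, 1/4, 1/5, 1/6, 1/7]
Actual relevance: [1, 2, 0, 5, 3, 1]
DCG = 1/2 + 2/3 + 0/4 + 5/5 + 3/6 + 1/7 = 59/21
Ideal relevance (sorted desc): [5, 3, 2, 1, 1, 0]
Ideal DCG = 5/2 + 3/3 + 2/4 + 1/5 + 1/6 + 0/7 = 131/30
nDCG = DCG / ideal_DCG = 59/21 / 131/30 = 590/917

590/917


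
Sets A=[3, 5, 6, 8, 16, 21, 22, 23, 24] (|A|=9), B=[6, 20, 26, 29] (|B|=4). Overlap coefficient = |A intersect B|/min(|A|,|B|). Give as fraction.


A intersect B = [6]
|A intersect B| = 1
min(|A|, |B|) = min(9, 4) = 4
Overlap = 1 / 4 = 1/4

1/4


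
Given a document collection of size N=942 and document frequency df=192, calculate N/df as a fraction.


IDF ratio = N / df
= 942 / 192
= 157/32

157/32


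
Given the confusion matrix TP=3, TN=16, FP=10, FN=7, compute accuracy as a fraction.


Accuracy = (TP + TN) / (TP + TN + FP + FN)
TP + TN = 3 + 16 = 19
Total = 3 + 16 + 10 + 7 = 36
Accuracy = 19 / 36 = 19/36

19/36


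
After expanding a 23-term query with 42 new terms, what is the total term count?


Original terms: 23
Expansion terms: 42
Total = 23 + 42 = 65

65


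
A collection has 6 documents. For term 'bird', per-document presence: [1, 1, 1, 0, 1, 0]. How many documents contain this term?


Checking each document for 'bird':
Doc 1: present
Doc 2: present
Doc 3: present
Doc 4: absent
Doc 5: present
Doc 6: absent
df = sum of presences = 1 + 1 + 1 + 0 + 1 + 0 = 4

4


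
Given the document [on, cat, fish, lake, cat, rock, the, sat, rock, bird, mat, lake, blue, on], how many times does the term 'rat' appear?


Document has 14 words
Scanning for 'rat':
Term not found in document
Count = 0

0


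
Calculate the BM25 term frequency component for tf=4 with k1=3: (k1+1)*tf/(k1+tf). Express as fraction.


BM25 TF component = (k1+1)*tf / (k1+tf)
k1 = 3, tf = 4
Numerator = (3+1)*4 = 16
Denominator = 3 + 4 = 7
= 16/7 = 16/7

16/7


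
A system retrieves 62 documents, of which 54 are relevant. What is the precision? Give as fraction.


Precision = relevant_retrieved / total_retrieved
= 54 / 62
= 54 / (54 + 8)
= 27/31

27/31


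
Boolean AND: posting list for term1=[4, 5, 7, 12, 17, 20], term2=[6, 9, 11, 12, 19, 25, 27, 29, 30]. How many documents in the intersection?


Boolean AND: find intersection of posting lists
term1 docs: [4, 5, 7, 12, 17, 20]
term2 docs: [6, 9, 11, 12, 19, 25, 27, 29, 30]
Intersection: [12]
|intersection| = 1

1


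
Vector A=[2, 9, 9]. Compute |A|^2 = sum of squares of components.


|A|^2 = sum of squared components
A[0]^2 = 2^2 = 4
A[1]^2 = 9^2 = 81
A[2]^2 = 9^2 = 81
Sum = 4 + 81 + 81 = 166

166


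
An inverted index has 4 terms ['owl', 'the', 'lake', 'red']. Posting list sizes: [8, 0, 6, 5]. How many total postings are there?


Summing posting list sizes:
'owl': 8 postings
'the': 0 postings
'lake': 6 postings
'red': 5 postings
Total = 8 + 0 + 6 + 5 = 19

19


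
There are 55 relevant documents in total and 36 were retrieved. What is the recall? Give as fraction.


Recall = retrieved_relevant / total_relevant
= 36 / 55
= 36 / (36 + 19)
= 36/55

36/55


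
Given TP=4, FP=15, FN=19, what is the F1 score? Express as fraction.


F1 = 2 * P * R / (P + R)
P = TP/(TP+FP) = 4/19 = 4/19
R = TP/(TP+FN) = 4/23 = 4/23
2 * P * R = 2 * 4/19 * 4/23 = 32/437
P + R = 4/19 + 4/23 = 168/437
F1 = 32/437 / 168/437 = 4/21

4/21


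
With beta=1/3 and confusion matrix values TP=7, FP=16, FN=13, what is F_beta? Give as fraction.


P = TP/(TP+FP) = 7/23 = 7/23
R = TP/(TP+FN) = 7/20 = 7/20
beta^2 = 1/3^2 = 1/9
(1 + beta^2) = 10/9
Numerator = (1+beta^2)*P*R = 49/414
Denominator = beta^2*P + R = 7/207 + 7/20 = 1589/4140
F_beta = 70/227

70/227


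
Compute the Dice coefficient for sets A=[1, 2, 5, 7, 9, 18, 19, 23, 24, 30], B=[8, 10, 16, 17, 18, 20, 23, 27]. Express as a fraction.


A intersect B = [18, 23]
|A intersect B| = 2
|A| = 10, |B| = 8
Dice = 2*2 / (10+8)
= 4 / 18 = 2/9

2/9


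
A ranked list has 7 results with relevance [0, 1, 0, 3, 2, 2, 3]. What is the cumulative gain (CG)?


Cumulative Gain = sum of relevance scores
Position 1: rel=0, running sum=0
Position 2: rel=1, running sum=1
Position 3: rel=0, running sum=1
Position 4: rel=3, running sum=4
Position 5: rel=2, running sum=6
Position 6: rel=2, running sum=8
Position 7: rel=3, running sum=11
CG = 11

11


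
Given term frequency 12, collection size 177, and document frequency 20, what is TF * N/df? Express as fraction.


TF * (N/df)
= 12 * (177/20)
= 12 * 177/20
= 531/5

531/5


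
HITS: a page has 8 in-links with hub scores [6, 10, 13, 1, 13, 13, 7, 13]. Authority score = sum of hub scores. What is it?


Authority = sum of hub scores of in-linkers
In-link 1: hub score = 6
In-link 2: hub score = 10
In-link 3: hub score = 13
In-link 4: hub score = 1
In-link 5: hub score = 13
In-link 6: hub score = 13
In-link 7: hub score = 7
In-link 8: hub score = 13
Authority = 6 + 10 + 13 + 1 + 13 + 13 + 7 + 13 = 76

76


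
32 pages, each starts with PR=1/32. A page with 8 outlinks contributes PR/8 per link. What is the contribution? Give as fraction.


Initial PR = 1/32 = 1/32
Outlinks = 8
Contribution per link = PR / outlinks
= 1/32 / 8
= 1/256

1/256


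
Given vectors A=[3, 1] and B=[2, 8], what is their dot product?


Dot product = sum of element-wise products
A[0]*B[0] = 3*2 = 6
A[1]*B[1] = 1*8 = 8
Sum = 6 + 8 = 14

14


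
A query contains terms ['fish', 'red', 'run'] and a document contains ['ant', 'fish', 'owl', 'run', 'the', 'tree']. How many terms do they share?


Query terms: ['fish', 'red', 'run']
Document terms: ['ant', 'fish', 'owl', 'run', 'the', 'tree']
Common terms: ['fish', 'run']
Overlap count = 2

2


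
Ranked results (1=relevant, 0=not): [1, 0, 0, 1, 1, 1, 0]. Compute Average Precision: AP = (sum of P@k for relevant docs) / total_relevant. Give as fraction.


Computing P@k for each relevant position:
Position 1: relevant, P@1 = 1/1 = 1
Position 2: not relevant
Position 3: not relevant
Position 4: relevant, P@4 = 2/4 = 1/2
Position 5: relevant, P@5 = 3/5 = 3/5
Position 6: relevant, P@6 = 4/6 = 2/3
Position 7: not relevant
Sum of P@k = 1 + 1/2 + 3/5 + 2/3 = 83/30
AP = 83/30 / 4 = 83/120

83/120


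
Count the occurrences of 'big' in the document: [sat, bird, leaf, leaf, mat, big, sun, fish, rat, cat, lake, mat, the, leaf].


Document has 14 words
Scanning for 'big':
Found at positions: [5]
Count = 1

1


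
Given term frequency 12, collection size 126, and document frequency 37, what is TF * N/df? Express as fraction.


TF * (N/df)
= 12 * (126/37)
= 12 * 126/37
= 1512/37

1512/37


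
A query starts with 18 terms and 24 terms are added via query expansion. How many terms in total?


Original terms: 18
Expansion terms: 24
Total = 18 + 24 = 42

42


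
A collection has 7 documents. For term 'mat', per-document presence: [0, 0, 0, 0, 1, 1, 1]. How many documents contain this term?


Checking each document for 'mat':
Doc 1: absent
Doc 2: absent
Doc 3: absent
Doc 4: absent
Doc 5: present
Doc 6: present
Doc 7: present
df = sum of presences = 0 + 0 + 0 + 0 + 1 + 1 + 1 = 3

3


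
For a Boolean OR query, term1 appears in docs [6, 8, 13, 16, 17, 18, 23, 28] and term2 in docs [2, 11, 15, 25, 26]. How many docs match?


Boolean OR: find union of posting lists
term1 docs: [6, 8, 13, 16, 17, 18, 23, 28]
term2 docs: [2, 11, 15, 25, 26]
Union: [2, 6, 8, 11, 13, 15, 16, 17, 18, 23, 25, 26, 28]
|union| = 13

13
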